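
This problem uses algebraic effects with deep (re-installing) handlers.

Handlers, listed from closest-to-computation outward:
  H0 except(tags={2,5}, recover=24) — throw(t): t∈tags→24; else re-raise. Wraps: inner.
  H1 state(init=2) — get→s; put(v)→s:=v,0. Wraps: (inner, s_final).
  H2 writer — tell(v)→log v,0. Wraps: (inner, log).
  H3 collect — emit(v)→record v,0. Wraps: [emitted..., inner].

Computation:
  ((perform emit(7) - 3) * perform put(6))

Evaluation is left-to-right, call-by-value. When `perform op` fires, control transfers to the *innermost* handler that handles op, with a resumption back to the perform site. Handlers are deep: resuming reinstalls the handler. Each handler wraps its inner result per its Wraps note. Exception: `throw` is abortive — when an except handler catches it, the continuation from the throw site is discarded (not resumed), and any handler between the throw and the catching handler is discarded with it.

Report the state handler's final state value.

Answer: 6

Working:
emit(7) @ H3 ⇒ out+=7
put(6) @ H1 ⇒ s:=6
H0 returns 0
H1 returns (0, 6)
H2 returns ((0, 6), ())
H3 returns [7, ((0, 6), ())]
= [7, ((0, 6), ())]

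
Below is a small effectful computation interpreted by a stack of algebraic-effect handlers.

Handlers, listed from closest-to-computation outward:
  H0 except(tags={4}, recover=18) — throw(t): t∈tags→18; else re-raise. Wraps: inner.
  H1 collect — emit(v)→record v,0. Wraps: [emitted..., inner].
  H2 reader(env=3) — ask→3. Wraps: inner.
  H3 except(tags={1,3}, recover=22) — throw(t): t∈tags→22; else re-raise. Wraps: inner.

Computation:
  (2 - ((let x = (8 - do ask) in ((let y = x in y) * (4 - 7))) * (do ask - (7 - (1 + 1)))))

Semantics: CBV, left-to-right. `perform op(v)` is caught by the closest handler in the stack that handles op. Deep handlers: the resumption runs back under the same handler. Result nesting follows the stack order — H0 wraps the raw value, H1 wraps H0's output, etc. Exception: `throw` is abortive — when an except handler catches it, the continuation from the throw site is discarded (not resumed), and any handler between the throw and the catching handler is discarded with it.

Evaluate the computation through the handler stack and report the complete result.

Answer: [-28]

Evaluation trace:
ask @ H2 ⇒ 3
ask @ H2 ⇒ 3
H0 returns -28
H1 returns [-28]
H2 returns [-28]
H3 returns [-28]
= [-28]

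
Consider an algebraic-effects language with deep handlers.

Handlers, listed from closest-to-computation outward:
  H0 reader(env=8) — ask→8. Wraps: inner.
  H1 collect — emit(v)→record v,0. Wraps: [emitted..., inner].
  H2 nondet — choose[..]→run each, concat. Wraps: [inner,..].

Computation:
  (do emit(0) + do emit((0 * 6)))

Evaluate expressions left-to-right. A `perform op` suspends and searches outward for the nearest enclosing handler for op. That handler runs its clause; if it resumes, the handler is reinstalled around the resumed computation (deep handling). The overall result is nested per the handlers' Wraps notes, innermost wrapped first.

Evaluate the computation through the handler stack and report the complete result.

Step-by-step:
emit(0) @ H1 ⇒ out+=0
emit(0) @ H1 ⇒ out+=0
H0 returns 0
H1 returns [0, 0, 0]
H2 returns [[0, 0, 0]]
= [[0, 0, 0]]

Answer: [[0, 0, 0]]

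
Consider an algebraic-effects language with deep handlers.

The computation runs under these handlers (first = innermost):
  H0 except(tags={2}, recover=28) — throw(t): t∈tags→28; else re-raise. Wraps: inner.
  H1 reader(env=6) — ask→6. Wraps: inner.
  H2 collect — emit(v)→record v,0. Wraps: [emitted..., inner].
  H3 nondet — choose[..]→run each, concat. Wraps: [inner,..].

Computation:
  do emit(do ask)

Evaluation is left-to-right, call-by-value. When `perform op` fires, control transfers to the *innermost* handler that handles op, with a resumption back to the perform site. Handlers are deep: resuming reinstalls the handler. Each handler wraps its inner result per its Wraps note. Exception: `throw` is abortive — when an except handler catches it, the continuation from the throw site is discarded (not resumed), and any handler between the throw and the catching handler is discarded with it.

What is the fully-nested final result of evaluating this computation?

Step-by-step:
ask @ H1 ⇒ 6
emit(6) @ H2 ⇒ out+=6
H0 returns 0
H1 returns 0
H2 returns [6, 0]
H3 returns [[6, 0]]
= [[6, 0]]

Answer: [[6, 0]]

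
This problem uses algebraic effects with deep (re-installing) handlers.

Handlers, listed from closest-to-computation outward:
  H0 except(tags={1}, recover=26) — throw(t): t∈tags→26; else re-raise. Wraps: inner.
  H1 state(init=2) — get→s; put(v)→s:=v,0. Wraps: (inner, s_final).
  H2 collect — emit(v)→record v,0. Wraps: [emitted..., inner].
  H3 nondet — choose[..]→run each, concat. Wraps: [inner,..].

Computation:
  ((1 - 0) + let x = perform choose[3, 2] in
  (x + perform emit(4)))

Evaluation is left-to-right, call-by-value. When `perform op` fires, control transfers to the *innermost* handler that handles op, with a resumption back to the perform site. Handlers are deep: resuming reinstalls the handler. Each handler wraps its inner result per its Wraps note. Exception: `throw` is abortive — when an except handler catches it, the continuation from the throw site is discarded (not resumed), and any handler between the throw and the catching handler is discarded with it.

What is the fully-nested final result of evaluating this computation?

Working:
choose[3, 2] @ H3
  branch[0] choose=3:
    emit(4) @ H2 ⇒ out+=4
    H0 returns 4
    H1 returns (4, 2)
    H2 returns [4, (4, 2)]
    H3 returns [[4, (4, 2)]]
  branch[1] choose=2:
    emit(4) @ H2 ⇒ out+=4
    H0 returns 3
    H1 returns (3, 2)
    H2 returns [4, (3, 2)]
    H3 returns [[4, (3, 2)]]
= [[4, (4, 2)], [4, (3, 2)]]

Answer: [[4, (4, 2)], [4, (3, 2)]]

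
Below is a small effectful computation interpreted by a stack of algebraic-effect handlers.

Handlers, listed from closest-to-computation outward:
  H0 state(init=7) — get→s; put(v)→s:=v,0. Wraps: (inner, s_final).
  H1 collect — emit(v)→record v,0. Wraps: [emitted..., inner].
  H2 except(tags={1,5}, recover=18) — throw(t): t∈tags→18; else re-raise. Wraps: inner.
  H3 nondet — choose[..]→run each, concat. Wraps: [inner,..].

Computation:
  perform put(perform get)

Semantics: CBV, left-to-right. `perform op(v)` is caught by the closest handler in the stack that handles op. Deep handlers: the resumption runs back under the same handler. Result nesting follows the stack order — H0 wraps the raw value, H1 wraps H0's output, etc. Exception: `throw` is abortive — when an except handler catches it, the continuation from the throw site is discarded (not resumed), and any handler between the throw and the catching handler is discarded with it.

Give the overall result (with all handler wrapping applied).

Answer: [[(0, 7)]]

Working:
get @ H0 ⇒ 7
put(7) @ H0 ⇒ s:=7
H0 returns (0, 7)
H1 returns [(0, 7)]
H2 returns [(0, 7)]
H3 returns [[(0, 7)]]
= [[(0, 7)]]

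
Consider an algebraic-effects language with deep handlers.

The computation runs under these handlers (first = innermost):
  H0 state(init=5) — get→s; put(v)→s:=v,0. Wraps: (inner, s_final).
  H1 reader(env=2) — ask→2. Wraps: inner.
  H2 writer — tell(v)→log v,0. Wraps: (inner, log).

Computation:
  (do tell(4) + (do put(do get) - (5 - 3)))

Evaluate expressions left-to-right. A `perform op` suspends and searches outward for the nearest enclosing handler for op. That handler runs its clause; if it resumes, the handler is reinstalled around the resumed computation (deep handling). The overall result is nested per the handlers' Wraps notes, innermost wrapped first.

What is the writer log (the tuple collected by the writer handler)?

Answer: (4)

Step-by-step:
tell(4) @ H2 ⇒ log+=4
get @ H0 ⇒ 5
put(5) @ H0 ⇒ s:=5
H0 returns (-2, 5)
H1 returns (-2, 5)
H2 returns ((-2, 5), (4))
= ((-2, 5), (4))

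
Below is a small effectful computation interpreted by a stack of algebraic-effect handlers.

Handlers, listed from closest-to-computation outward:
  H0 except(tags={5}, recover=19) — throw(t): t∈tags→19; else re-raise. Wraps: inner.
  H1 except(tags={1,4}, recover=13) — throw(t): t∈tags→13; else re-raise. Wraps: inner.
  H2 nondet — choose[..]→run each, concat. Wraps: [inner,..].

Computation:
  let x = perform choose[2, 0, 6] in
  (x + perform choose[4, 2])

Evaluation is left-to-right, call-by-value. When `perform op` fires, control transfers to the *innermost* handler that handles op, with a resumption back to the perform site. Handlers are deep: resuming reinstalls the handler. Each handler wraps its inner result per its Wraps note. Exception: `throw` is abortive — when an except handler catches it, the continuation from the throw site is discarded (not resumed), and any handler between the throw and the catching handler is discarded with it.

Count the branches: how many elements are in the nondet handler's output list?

Answer: 6

Step-by-step:
choose[2, 0, 6] @ H2
  branch[0] choose=2:
    choose[4, 2] @ H2
      branch[0] choose=4:
        H0 returns 6
        H1 returns 6
        H2 returns [6]
      branch[1] choose=2:
        H0 returns 4
        H1 returns 4
        H2 returns [4]
  branch[1] choose=0:
    choose[4, 2] @ H2
      branch[0] choose=4:
        H0 returns 4
        H1 returns 4
        H2 returns [4]
      branch[1] choose=2:
        H0 returns 2
        H1 returns 2
        H2 returns [2]
  branch[2] choose=6:
    choose[4, 2] @ H2
      branch[0] choose=4:
        H0 returns 10
        H1 returns 10
        H2 returns [10]
      branch[1] choose=2:
        H0 returns 8
        H1 returns 8
        H2 returns [8]
= [6, 4, 4, 2, 10, 8]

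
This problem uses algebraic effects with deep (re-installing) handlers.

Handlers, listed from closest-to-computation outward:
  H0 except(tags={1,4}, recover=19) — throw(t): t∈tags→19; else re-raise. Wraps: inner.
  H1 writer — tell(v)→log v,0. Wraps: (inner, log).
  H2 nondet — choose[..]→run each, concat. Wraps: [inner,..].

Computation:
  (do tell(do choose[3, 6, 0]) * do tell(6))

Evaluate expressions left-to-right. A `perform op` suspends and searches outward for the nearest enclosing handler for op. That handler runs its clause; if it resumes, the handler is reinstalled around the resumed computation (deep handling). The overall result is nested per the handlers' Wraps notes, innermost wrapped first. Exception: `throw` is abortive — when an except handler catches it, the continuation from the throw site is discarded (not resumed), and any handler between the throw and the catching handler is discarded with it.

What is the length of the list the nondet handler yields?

Answer: 3

Evaluation trace:
choose[3, 6, 0] @ H2
  branch[0] choose=3:
    tell(3) @ H1 ⇒ log+=3
    tell(6) @ H1 ⇒ log+=6
    H0 returns 0
    H1 returns (0, (3, 6))
    H2 returns [(0, (3, 6))]
  branch[1] choose=6:
    tell(6) @ H1 ⇒ log+=6
    tell(6) @ H1 ⇒ log+=6
    H0 returns 0
    H1 returns (0, (6, 6))
    H2 returns [(0, (6, 6))]
  branch[2] choose=0:
    tell(0) @ H1 ⇒ log+=0
    tell(6) @ H1 ⇒ log+=6
    H0 returns 0
    H1 returns (0, (0, 6))
    H2 returns [(0, (0, 6))]
= [(0, (3, 6)), (0, (6, 6)), (0, (0, 6))]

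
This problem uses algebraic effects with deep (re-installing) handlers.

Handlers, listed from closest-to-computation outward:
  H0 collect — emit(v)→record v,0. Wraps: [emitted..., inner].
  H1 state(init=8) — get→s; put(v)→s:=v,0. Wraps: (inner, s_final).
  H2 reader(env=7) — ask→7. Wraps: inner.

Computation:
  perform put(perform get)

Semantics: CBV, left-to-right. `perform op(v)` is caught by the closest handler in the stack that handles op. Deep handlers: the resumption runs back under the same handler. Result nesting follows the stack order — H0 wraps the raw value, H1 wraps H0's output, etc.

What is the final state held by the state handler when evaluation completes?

Working:
get @ H1 ⇒ 8
put(8) @ H1 ⇒ s:=8
H0 returns [0]
H1 returns ([0], 8)
H2 returns ([0], 8)
= ([0], 8)

Answer: 8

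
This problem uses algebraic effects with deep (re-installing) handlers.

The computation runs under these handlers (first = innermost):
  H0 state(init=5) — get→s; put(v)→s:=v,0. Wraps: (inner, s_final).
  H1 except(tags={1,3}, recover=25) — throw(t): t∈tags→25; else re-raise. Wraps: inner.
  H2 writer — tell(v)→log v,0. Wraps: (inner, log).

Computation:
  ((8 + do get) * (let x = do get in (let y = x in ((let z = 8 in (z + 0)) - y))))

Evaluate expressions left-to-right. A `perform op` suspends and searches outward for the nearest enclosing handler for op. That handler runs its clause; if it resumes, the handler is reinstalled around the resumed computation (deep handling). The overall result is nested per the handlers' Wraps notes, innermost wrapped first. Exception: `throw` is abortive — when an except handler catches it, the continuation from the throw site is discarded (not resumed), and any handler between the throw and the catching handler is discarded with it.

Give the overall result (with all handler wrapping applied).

Step-by-step:
get @ H0 ⇒ 5
get @ H0 ⇒ 5
H0 returns (39, 5)
H1 returns (39, 5)
H2 returns ((39, 5), ())
= ((39, 5), ())

Answer: ((39, 5), ())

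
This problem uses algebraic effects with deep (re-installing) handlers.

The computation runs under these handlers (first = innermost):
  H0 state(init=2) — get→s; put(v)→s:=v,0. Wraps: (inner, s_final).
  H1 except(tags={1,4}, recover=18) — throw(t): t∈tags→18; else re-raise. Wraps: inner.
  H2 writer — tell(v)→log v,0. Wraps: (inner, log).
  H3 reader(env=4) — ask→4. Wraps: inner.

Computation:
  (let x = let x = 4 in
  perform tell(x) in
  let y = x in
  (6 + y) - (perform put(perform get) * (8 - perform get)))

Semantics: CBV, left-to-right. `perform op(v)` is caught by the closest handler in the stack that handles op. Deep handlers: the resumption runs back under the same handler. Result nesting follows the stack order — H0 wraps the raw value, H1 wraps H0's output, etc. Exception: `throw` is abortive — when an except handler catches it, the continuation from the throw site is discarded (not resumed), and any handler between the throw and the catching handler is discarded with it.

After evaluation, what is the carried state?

Step-by-step:
tell(4) @ H2 ⇒ log+=4
get @ H0 ⇒ 2
put(2) @ H0 ⇒ s:=2
get @ H0 ⇒ 2
H0 returns (6, 2)
H1 returns (6, 2)
H2 returns ((6, 2), (4))
H3 returns ((6, 2), (4))
= ((6, 2), (4))

Answer: 2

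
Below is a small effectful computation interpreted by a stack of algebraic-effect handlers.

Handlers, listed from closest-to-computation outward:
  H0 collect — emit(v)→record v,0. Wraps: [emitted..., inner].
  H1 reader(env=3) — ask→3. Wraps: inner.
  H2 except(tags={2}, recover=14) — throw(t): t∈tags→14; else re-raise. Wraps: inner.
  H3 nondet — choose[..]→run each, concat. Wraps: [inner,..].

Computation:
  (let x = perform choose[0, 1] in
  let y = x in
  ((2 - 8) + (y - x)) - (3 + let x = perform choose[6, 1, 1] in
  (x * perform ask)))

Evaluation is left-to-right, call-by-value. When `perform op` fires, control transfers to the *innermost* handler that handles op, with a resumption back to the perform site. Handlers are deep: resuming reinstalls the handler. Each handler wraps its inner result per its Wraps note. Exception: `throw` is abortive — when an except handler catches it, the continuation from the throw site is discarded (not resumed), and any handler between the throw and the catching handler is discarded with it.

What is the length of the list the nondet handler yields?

Answer: 6

Working:
choose[0, 1] @ H3
  branch[0] choose=0:
    choose[6, 1, 1] @ H3
      branch[0] choose=6:
        ask @ H1 ⇒ 3
        H0 returns [-27]
        H1 returns [-27]
        H2 returns [-27]
        H3 returns [[-27]]
      branch[1] choose=1:
        ask @ H1 ⇒ 3
        H0 returns [-12]
        H1 returns [-12]
        H2 returns [-12]
        H3 returns [[-12]]
      branch[2] choose=1:
        ask @ H1 ⇒ 3
        H0 returns [-12]
        H1 returns [-12]
        H2 returns [-12]
        H3 returns [[-12]]
  branch[1] choose=1:
    choose[6, 1, 1] @ H3
      branch[0] choose=6:
        ask @ H1 ⇒ 3
        H0 returns [-27]
        H1 returns [-27]
        H2 returns [-27]
        H3 returns [[-27]]
      branch[1] choose=1:
        ask @ H1 ⇒ 3
        H0 returns [-12]
        H1 returns [-12]
        H2 returns [-12]
        H3 returns [[-12]]
      branch[2] choose=1:
        ask @ H1 ⇒ 3
        H0 returns [-12]
        H1 returns [-12]
        H2 returns [-12]
        H3 returns [[-12]]
= [[-27], [-12], [-12], [-27], [-12], [-12]]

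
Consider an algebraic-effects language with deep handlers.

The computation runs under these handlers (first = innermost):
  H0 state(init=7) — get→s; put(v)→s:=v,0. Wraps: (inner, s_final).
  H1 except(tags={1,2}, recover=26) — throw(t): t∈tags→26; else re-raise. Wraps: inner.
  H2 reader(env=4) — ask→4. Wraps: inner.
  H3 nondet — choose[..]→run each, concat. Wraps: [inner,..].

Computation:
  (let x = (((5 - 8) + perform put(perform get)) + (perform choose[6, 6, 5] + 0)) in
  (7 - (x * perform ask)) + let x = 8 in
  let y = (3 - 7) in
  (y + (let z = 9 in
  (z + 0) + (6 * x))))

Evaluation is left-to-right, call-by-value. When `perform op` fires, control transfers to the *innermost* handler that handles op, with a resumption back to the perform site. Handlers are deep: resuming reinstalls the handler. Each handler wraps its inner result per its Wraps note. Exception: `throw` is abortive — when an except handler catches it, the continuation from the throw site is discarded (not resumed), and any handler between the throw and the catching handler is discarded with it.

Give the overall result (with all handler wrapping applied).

Answer: [(48, 7), (48, 7), (52, 7)]

Working:
get @ H0 ⇒ 7
put(7) @ H0 ⇒ s:=7
choose[6, 6, 5] @ H3
  branch[0] choose=6:
    ask @ H2 ⇒ 4
    H0 returns (48, 7)
    H1 returns (48, 7)
    H2 returns (48, 7)
    H3 returns [(48, 7)]
  branch[1] choose=6:
    ask @ H2 ⇒ 4
    H0 returns (48, 7)
    H1 returns (48, 7)
    H2 returns (48, 7)
    H3 returns [(48, 7)]
  branch[2] choose=5:
    ask @ H2 ⇒ 4
    H0 returns (52, 7)
    H1 returns (52, 7)
    H2 returns (52, 7)
    H3 returns [(52, 7)]
= [(48, 7), (48, 7), (52, 7)]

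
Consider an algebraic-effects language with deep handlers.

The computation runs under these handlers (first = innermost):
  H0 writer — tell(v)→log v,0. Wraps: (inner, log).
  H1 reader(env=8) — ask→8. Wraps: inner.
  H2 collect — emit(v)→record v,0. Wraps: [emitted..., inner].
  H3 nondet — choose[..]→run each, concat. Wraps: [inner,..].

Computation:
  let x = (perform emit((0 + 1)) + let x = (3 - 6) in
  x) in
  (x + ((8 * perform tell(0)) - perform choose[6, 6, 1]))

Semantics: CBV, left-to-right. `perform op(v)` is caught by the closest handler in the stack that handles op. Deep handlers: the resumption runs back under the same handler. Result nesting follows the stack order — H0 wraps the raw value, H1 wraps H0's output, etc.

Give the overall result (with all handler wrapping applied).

Answer: [[1, (-9, (0))], [1, (-9, (0))], [1, (-4, (0))]]

Step-by-step:
emit(1) @ H2 ⇒ out+=1
tell(0) @ H0 ⇒ log+=0
choose[6, 6, 1] @ H3
  branch[0] choose=6:
    H0 returns (-9, (0))
    H1 returns (-9, (0))
    H2 returns [1, (-9, (0))]
    H3 returns [[1, (-9, (0))]]
  branch[1] choose=6:
    H0 returns (-9, (0))
    H1 returns (-9, (0))
    H2 returns [1, (-9, (0))]
    H3 returns [[1, (-9, (0))]]
  branch[2] choose=1:
    H0 returns (-4, (0))
    H1 returns (-4, (0))
    H2 returns [1, (-4, (0))]
    H3 returns [[1, (-4, (0))]]
= [[1, (-9, (0))], [1, (-9, (0))], [1, (-4, (0))]]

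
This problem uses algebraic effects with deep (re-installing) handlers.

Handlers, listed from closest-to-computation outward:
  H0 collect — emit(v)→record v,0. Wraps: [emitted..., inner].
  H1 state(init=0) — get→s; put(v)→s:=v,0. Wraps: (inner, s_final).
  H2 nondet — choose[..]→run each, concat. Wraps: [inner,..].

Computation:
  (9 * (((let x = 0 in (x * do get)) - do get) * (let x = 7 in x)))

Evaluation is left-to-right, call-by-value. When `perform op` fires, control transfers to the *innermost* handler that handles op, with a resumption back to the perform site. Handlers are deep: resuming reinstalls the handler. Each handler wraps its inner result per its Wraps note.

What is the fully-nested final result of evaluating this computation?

Answer: [([0], 0)]

Evaluation trace:
get @ H1 ⇒ 0
get @ H1 ⇒ 0
H0 returns [0]
H1 returns ([0], 0)
H2 returns [([0], 0)]
= [([0], 0)]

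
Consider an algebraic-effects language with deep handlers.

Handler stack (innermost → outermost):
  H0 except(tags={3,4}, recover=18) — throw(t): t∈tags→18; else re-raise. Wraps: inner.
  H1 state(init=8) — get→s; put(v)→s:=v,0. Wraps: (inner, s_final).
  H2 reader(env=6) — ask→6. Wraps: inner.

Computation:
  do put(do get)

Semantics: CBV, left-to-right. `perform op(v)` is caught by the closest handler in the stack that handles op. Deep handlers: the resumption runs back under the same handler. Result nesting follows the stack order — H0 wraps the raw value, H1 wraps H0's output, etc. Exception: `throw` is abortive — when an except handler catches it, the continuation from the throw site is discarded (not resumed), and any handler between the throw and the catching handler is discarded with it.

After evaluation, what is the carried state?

Evaluation trace:
get @ H1 ⇒ 8
put(8) @ H1 ⇒ s:=8
H0 returns 0
H1 returns (0, 8)
H2 returns (0, 8)
= (0, 8)

Answer: 8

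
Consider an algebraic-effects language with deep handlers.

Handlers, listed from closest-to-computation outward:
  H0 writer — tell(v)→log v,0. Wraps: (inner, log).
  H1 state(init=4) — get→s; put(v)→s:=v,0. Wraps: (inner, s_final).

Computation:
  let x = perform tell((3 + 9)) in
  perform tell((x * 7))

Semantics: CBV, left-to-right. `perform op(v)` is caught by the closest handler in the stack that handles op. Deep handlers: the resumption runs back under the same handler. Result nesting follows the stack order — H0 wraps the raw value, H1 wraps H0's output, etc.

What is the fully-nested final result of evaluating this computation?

Answer: ((0, (12, 0)), 4)

Working:
tell(12) @ H0 ⇒ log+=12
tell(0) @ H0 ⇒ log+=0
H0 returns (0, (12, 0))
H1 returns ((0, (12, 0)), 4)
= ((0, (12, 0)), 4)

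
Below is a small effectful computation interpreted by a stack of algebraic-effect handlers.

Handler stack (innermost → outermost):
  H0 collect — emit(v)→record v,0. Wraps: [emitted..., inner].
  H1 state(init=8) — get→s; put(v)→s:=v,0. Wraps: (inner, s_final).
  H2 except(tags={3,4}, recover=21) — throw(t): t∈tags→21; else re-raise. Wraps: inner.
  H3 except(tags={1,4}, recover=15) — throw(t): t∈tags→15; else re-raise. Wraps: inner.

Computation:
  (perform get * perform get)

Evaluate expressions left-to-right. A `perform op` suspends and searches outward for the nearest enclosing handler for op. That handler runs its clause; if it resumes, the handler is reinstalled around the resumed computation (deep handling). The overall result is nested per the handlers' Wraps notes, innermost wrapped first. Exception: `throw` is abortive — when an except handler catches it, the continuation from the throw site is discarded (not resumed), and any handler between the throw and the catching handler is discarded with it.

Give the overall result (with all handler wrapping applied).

Working:
get @ H1 ⇒ 8
get @ H1 ⇒ 8
H0 returns [64]
H1 returns ([64], 8)
H2 returns ([64], 8)
H3 returns ([64], 8)
= ([64], 8)

Answer: ([64], 8)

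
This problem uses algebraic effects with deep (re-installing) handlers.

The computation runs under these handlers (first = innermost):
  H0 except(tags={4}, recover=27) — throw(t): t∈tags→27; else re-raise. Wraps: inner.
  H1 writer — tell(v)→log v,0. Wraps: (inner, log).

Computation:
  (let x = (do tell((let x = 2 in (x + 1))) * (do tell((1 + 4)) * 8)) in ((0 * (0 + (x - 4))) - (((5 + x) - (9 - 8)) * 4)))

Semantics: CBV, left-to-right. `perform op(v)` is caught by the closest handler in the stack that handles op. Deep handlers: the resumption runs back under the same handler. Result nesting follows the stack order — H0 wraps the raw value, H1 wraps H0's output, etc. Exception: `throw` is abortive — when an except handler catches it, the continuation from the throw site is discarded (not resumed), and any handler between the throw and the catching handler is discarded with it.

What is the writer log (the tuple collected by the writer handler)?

Answer: (3, 5)

Step-by-step:
tell(3) @ H1 ⇒ log+=3
tell(5) @ H1 ⇒ log+=5
H0 returns -16
H1 returns (-16, (3, 5))
= (-16, (3, 5))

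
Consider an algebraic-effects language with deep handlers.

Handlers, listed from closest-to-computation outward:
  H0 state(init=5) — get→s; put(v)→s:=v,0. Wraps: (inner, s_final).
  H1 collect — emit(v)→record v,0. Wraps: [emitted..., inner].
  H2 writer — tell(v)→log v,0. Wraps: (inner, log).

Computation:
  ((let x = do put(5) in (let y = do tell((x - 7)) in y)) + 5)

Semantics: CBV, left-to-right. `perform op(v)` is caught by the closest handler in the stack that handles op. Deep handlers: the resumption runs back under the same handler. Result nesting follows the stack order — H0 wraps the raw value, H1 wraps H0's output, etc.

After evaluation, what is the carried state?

Answer: 5

Step-by-step:
put(5) @ H0 ⇒ s:=5
tell(-7) @ H2 ⇒ log+=-7
H0 returns (5, 5)
H1 returns [(5, 5)]
H2 returns ([(5, 5)], (-7))
= ([(5, 5)], (-7))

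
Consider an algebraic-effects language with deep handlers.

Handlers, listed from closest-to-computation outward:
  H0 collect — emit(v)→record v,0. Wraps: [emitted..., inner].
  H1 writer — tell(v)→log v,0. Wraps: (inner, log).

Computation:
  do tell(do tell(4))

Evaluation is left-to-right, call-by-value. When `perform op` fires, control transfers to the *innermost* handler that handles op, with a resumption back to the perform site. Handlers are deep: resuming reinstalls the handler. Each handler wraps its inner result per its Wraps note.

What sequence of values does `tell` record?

Answer: (4, 0)

Working:
tell(4) @ H1 ⇒ log+=4
tell(0) @ H1 ⇒ log+=0
H0 returns [0]
H1 returns ([0], (4, 0))
= ([0], (4, 0))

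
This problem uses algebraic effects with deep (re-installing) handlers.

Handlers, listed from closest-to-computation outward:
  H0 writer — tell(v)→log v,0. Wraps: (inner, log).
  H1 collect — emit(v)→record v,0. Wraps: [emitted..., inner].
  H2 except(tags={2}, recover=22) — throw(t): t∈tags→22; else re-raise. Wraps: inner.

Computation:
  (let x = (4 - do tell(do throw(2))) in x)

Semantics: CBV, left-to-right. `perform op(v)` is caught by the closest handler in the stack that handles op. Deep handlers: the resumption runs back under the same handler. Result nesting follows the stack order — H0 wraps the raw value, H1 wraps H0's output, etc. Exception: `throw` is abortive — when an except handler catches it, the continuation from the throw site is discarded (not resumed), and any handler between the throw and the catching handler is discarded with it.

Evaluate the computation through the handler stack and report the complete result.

Answer: 22

Evaluation trace:
throw(2) @ H2 caught ⇒ 22
= 22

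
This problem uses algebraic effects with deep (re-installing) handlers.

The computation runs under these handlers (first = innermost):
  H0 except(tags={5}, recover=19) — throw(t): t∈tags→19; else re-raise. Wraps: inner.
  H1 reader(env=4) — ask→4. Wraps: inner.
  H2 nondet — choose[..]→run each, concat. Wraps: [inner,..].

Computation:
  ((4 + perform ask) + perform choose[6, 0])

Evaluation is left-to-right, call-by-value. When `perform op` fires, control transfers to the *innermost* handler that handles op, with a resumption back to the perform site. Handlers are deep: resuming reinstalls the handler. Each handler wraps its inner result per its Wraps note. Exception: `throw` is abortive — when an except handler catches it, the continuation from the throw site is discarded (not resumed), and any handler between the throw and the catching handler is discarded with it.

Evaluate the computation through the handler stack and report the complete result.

Working:
ask @ H1 ⇒ 4
choose[6, 0] @ H2
  branch[0] choose=6:
    H0 returns 14
    H1 returns 14
    H2 returns [14]
  branch[1] choose=0:
    H0 returns 8
    H1 returns 8
    H2 returns [8]
= [14, 8]

Answer: [14, 8]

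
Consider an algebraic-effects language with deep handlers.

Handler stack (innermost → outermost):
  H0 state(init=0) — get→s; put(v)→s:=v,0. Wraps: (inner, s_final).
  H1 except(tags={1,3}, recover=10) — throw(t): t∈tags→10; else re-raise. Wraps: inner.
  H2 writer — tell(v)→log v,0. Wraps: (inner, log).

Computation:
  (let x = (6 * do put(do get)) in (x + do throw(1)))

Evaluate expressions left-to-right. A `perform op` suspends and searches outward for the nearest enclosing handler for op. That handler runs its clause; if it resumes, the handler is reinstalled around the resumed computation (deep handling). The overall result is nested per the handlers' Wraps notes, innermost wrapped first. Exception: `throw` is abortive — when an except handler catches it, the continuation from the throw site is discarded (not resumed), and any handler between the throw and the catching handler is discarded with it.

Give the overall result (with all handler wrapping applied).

Step-by-step:
get @ H0 ⇒ 0
put(0) @ H0 ⇒ s:=0
throw(1) @ H1 caught ⇒ 10
H2 returns (10, ())
= (10, ())

Answer: (10, ())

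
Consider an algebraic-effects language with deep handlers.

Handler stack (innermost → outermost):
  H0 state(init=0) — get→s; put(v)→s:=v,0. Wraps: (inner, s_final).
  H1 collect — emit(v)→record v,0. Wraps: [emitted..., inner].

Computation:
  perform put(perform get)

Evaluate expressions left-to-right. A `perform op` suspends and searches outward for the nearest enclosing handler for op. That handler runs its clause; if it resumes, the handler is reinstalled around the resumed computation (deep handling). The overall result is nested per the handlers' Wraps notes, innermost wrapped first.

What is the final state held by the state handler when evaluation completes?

Answer: 0

Evaluation trace:
get @ H0 ⇒ 0
put(0) @ H0 ⇒ s:=0
H0 returns (0, 0)
H1 returns [(0, 0)]
= [(0, 0)]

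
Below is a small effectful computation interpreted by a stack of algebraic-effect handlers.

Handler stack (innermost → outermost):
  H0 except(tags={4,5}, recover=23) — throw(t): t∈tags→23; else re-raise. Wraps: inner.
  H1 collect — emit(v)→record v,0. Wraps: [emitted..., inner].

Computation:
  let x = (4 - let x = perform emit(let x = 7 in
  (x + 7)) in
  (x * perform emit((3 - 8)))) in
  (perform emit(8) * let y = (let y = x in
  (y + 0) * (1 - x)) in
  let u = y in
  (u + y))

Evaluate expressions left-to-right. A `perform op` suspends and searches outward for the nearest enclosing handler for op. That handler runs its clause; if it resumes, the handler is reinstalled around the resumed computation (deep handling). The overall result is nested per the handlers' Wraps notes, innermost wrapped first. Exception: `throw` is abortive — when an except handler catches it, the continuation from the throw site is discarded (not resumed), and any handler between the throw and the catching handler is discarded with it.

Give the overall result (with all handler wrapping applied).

Answer: [14, -5, 8, 0]

Working:
emit(14) @ H1 ⇒ out+=14
emit(-5) @ H1 ⇒ out+=-5
emit(8) @ H1 ⇒ out+=8
H0 returns 0
H1 returns [14, -5, 8, 0]
= [14, -5, 8, 0]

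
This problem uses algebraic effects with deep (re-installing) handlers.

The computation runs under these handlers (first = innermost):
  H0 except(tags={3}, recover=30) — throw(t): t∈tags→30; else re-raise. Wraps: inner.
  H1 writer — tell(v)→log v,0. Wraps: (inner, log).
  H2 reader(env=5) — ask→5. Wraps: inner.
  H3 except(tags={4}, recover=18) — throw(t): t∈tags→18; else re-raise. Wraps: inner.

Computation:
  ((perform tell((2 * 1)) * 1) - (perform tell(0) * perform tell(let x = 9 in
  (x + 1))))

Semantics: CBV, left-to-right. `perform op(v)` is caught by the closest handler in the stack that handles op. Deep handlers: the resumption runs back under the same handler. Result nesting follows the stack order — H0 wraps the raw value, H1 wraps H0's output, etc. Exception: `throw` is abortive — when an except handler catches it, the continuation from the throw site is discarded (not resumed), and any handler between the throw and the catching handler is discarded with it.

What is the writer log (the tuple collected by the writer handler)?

Working:
tell(2) @ H1 ⇒ log+=2
tell(0) @ H1 ⇒ log+=0
tell(10) @ H1 ⇒ log+=10
H0 returns 0
H1 returns (0, (2, 0, 10))
H2 returns (0, (2, 0, 10))
H3 returns (0, (2, 0, 10))
= (0, (2, 0, 10))

Answer: (2, 0, 10)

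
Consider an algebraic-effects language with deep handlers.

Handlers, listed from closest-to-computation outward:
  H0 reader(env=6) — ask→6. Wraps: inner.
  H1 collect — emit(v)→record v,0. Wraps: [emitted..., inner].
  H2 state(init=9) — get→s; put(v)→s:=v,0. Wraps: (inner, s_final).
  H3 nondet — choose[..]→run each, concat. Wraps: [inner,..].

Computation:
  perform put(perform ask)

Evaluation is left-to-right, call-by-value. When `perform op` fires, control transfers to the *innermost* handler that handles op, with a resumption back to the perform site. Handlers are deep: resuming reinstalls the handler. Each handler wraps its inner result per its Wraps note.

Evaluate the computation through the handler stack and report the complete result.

Answer: [([0], 6)]

Evaluation trace:
ask @ H0 ⇒ 6
put(6) @ H2 ⇒ s:=6
H0 returns 0
H1 returns [0]
H2 returns ([0], 6)
H3 returns [([0], 6)]
= [([0], 6)]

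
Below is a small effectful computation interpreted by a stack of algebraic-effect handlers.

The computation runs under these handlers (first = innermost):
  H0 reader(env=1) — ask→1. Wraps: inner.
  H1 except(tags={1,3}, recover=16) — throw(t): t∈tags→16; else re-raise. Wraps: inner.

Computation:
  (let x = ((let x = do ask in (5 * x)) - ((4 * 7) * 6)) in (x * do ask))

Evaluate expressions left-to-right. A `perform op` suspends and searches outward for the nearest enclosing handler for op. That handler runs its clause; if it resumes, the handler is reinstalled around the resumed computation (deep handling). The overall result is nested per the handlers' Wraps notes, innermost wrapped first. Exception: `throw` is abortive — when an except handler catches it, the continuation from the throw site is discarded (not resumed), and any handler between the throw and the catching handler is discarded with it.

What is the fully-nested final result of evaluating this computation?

Working:
ask @ H0 ⇒ 1
ask @ H0 ⇒ 1
H0 returns -163
H1 returns -163
= -163

Answer: -163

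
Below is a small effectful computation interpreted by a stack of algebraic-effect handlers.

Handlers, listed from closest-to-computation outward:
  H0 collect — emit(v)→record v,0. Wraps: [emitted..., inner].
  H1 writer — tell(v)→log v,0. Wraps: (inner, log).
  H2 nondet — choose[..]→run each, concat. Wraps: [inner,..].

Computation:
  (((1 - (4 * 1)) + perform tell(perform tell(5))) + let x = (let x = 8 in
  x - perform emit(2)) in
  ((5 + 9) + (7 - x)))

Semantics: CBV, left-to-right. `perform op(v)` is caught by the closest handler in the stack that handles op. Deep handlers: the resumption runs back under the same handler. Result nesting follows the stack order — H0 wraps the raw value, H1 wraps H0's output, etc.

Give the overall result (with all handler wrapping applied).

Step-by-step:
tell(5) @ H1 ⇒ log+=5
tell(0) @ H1 ⇒ log+=0
emit(2) @ H0 ⇒ out+=2
H0 returns [2, 10]
H1 returns ([2, 10], (5, 0))
H2 returns [([2, 10], (5, 0))]
= [([2, 10], (5, 0))]

Answer: [([2, 10], (5, 0))]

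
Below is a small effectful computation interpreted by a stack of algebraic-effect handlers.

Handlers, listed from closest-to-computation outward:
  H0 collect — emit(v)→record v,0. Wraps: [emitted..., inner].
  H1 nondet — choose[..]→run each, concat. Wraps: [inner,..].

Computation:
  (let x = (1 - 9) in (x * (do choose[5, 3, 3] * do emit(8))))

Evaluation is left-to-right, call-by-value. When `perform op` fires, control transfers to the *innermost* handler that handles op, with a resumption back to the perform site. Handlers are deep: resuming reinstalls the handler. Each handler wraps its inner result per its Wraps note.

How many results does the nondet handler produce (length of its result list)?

Working:
choose[5, 3, 3] @ H1
  branch[0] choose=5:
    emit(8) @ H0 ⇒ out+=8
    H0 returns [8, 0]
    H1 returns [[8, 0]]
  branch[1] choose=3:
    emit(8) @ H0 ⇒ out+=8
    H0 returns [8, 0]
    H1 returns [[8, 0]]
  branch[2] choose=3:
    emit(8) @ H0 ⇒ out+=8
    H0 returns [8, 0]
    H1 returns [[8, 0]]
= [[8, 0], [8, 0], [8, 0]]

Answer: 3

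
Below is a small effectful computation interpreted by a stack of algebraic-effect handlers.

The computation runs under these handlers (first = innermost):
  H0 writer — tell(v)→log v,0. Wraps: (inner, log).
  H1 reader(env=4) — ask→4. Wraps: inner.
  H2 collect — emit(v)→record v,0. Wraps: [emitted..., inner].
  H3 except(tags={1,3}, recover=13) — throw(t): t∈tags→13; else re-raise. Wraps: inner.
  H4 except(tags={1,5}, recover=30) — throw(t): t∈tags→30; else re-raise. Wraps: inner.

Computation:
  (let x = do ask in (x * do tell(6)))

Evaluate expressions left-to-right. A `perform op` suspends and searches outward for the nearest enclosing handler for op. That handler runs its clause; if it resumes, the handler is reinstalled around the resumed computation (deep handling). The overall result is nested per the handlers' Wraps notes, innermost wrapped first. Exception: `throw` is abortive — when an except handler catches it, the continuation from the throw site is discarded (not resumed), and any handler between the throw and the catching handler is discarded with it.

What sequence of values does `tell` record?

Answer: (6)

Working:
ask @ H1 ⇒ 4
tell(6) @ H0 ⇒ log+=6
H0 returns (0, (6))
H1 returns (0, (6))
H2 returns [(0, (6))]
H3 returns [(0, (6))]
H4 returns [(0, (6))]
= [(0, (6))]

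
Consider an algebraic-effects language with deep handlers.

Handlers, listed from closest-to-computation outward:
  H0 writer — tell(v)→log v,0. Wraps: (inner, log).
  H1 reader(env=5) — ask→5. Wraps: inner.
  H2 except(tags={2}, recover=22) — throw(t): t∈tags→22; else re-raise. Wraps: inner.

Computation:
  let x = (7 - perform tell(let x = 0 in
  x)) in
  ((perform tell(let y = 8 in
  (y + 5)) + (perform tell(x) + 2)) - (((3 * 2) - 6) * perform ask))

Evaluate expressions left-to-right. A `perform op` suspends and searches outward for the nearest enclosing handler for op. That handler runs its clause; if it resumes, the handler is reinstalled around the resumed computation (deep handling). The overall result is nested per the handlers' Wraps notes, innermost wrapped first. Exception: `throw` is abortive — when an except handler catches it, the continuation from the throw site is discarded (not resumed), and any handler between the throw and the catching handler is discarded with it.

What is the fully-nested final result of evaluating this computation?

Evaluation trace:
tell(0) @ H0 ⇒ log+=0
tell(13) @ H0 ⇒ log+=13
tell(7) @ H0 ⇒ log+=7
ask @ H1 ⇒ 5
H0 returns (2, (0, 13, 7))
H1 returns (2, (0, 13, 7))
H2 returns (2, (0, 13, 7))
= (2, (0, 13, 7))

Answer: (2, (0, 13, 7))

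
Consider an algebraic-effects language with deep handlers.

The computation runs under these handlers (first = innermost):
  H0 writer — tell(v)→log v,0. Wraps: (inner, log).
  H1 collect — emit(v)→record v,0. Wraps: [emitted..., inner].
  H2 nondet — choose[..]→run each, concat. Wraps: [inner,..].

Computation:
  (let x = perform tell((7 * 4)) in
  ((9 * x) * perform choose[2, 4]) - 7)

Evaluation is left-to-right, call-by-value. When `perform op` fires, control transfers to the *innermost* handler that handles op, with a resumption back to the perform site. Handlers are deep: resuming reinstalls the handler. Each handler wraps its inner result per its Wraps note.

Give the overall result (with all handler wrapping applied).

Answer: [[(-7, (28))], [(-7, (28))]]

Step-by-step:
tell(28) @ H0 ⇒ log+=28
choose[2, 4] @ H2
  branch[0] choose=2:
    H0 returns (-7, (28))
    H1 returns [(-7, (28))]
    H2 returns [[(-7, (28))]]
  branch[1] choose=4:
    H0 returns (-7, (28))
    H1 returns [(-7, (28))]
    H2 returns [[(-7, (28))]]
= [[(-7, (28))], [(-7, (28))]]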